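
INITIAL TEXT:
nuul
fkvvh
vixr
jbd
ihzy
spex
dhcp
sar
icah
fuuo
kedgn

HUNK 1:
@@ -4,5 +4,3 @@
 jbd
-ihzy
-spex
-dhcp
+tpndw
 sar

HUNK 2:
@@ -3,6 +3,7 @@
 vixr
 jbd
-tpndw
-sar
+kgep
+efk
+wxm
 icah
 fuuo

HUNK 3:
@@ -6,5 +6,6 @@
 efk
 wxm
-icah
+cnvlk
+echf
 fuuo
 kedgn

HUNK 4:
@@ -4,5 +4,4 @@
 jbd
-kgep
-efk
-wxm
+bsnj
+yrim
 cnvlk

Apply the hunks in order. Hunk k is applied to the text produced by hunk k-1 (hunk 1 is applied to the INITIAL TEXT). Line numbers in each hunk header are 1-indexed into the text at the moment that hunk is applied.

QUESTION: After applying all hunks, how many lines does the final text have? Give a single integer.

Answer: 10

Derivation:
Hunk 1: at line 4 remove [ihzy,spex,dhcp] add [tpndw] -> 9 lines: nuul fkvvh vixr jbd tpndw sar icah fuuo kedgn
Hunk 2: at line 3 remove [tpndw,sar] add [kgep,efk,wxm] -> 10 lines: nuul fkvvh vixr jbd kgep efk wxm icah fuuo kedgn
Hunk 3: at line 6 remove [icah] add [cnvlk,echf] -> 11 lines: nuul fkvvh vixr jbd kgep efk wxm cnvlk echf fuuo kedgn
Hunk 4: at line 4 remove [kgep,efk,wxm] add [bsnj,yrim] -> 10 lines: nuul fkvvh vixr jbd bsnj yrim cnvlk echf fuuo kedgn
Final line count: 10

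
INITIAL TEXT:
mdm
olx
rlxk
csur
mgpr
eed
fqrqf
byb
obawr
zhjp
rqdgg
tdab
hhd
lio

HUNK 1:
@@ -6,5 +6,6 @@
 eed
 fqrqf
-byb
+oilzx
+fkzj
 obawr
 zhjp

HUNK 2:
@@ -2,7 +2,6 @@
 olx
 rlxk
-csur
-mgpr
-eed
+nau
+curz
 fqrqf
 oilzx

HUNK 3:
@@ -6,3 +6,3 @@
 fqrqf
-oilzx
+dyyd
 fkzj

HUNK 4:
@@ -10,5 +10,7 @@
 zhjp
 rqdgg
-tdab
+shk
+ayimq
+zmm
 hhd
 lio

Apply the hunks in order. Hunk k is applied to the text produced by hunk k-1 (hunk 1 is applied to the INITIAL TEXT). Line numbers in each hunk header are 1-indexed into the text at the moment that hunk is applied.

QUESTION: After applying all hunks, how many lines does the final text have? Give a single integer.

Hunk 1: at line 6 remove [byb] add [oilzx,fkzj] -> 15 lines: mdm olx rlxk csur mgpr eed fqrqf oilzx fkzj obawr zhjp rqdgg tdab hhd lio
Hunk 2: at line 2 remove [csur,mgpr,eed] add [nau,curz] -> 14 lines: mdm olx rlxk nau curz fqrqf oilzx fkzj obawr zhjp rqdgg tdab hhd lio
Hunk 3: at line 6 remove [oilzx] add [dyyd] -> 14 lines: mdm olx rlxk nau curz fqrqf dyyd fkzj obawr zhjp rqdgg tdab hhd lio
Hunk 4: at line 10 remove [tdab] add [shk,ayimq,zmm] -> 16 lines: mdm olx rlxk nau curz fqrqf dyyd fkzj obawr zhjp rqdgg shk ayimq zmm hhd lio
Final line count: 16

Answer: 16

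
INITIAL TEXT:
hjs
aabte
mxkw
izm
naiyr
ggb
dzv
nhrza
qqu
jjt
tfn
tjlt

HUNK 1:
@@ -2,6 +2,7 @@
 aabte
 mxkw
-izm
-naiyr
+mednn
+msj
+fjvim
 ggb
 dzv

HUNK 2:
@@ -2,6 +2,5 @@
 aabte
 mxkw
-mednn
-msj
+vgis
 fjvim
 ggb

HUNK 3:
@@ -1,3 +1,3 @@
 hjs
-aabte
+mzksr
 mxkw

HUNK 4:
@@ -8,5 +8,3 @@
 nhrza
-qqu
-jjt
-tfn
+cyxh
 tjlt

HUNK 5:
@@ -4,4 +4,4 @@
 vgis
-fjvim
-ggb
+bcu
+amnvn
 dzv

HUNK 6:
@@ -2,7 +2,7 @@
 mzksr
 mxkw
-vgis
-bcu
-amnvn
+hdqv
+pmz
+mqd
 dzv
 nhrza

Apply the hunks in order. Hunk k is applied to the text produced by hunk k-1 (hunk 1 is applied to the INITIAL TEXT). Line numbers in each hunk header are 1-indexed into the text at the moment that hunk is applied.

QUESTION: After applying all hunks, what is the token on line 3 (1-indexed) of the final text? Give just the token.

Hunk 1: at line 2 remove [izm,naiyr] add [mednn,msj,fjvim] -> 13 lines: hjs aabte mxkw mednn msj fjvim ggb dzv nhrza qqu jjt tfn tjlt
Hunk 2: at line 2 remove [mednn,msj] add [vgis] -> 12 lines: hjs aabte mxkw vgis fjvim ggb dzv nhrza qqu jjt tfn tjlt
Hunk 3: at line 1 remove [aabte] add [mzksr] -> 12 lines: hjs mzksr mxkw vgis fjvim ggb dzv nhrza qqu jjt tfn tjlt
Hunk 4: at line 8 remove [qqu,jjt,tfn] add [cyxh] -> 10 lines: hjs mzksr mxkw vgis fjvim ggb dzv nhrza cyxh tjlt
Hunk 5: at line 4 remove [fjvim,ggb] add [bcu,amnvn] -> 10 lines: hjs mzksr mxkw vgis bcu amnvn dzv nhrza cyxh tjlt
Hunk 6: at line 2 remove [vgis,bcu,amnvn] add [hdqv,pmz,mqd] -> 10 lines: hjs mzksr mxkw hdqv pmz mqd dzv nhrza cyxh tjlt
Final line 3: mxkw

Answer: mxkw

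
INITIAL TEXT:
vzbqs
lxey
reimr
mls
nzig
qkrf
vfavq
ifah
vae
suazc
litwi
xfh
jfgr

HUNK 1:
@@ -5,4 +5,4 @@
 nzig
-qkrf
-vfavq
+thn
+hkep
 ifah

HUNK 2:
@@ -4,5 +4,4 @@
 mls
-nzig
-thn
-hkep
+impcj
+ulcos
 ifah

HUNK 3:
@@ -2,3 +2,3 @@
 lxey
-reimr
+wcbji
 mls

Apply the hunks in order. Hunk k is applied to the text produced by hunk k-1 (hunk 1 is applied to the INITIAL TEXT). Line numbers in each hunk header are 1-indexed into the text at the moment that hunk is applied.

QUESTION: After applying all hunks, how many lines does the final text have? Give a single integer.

Hunk 1: at line 5 remove [qkrf,vfavq] add [thn,hkep] -> 13 lines: vzbqs lxey reimr mls nzig thn hkep ifah vae suazc litwi xfh jfgr
Hunk 2: at line 4 remove [nzig,thn,hkep] add [impcj,ulcos] -> 12 lines: vzbqs lxey reimr mls impcj ulcos ifah vae suazc litwi xfh jfgr
Hunk 3: at line 2 remove [reimr] add [wcbji] -> 12 lines: vzbqs lxey wcbji mls impcj ulcos ifah vae suazc litwi xfh jfgr
Final line count: 12

Answer: 12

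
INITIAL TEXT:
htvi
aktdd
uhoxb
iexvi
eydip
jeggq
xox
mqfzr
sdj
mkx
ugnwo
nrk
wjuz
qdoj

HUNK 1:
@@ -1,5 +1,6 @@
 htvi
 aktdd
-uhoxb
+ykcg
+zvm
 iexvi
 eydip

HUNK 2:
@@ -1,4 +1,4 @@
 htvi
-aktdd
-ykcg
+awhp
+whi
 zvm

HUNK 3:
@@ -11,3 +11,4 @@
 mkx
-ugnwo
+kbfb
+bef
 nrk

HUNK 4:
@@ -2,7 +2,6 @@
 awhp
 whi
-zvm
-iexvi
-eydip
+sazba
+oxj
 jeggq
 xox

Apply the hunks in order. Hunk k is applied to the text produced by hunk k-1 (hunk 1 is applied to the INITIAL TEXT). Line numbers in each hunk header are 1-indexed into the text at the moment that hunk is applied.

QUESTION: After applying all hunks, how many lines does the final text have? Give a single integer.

Hunk 1: at line 1 remove [uhoxb] add [ykcg,zvm] -> 15 lines: htvi aktdd ykcg zvm iexvi eydip jeggq xox mqfzr sdj mkx ugnwo nrk wjuz qdoj
Hunk 2: at line 1 remove [aktdd,ykcg] add [awhp,whi] -> 15 lines: htvi awhp whi zvm iexvi eydip jeggq xox mqfzr sdj mkx ugnwo nrk wjuz qdoj
Hunk 3: at line 11 remove [ugnwo] add [kbfb,bef] -> 16 lines: htvi awhp whi zvm iexvi eydip jeggq xox mqfzr sdj mkx kbfb bef nrk wjuz qdoj
Hunk 4: at line 2 remove [zvm,iexvi,eydip] add [sazba,oxj] -> 15 lines: htvi awhp whi sazba oxj jeggq xox mqfzr sdj mkx kbfb bef nrk wjuz qdoj
Final line count: 15

Answer: 15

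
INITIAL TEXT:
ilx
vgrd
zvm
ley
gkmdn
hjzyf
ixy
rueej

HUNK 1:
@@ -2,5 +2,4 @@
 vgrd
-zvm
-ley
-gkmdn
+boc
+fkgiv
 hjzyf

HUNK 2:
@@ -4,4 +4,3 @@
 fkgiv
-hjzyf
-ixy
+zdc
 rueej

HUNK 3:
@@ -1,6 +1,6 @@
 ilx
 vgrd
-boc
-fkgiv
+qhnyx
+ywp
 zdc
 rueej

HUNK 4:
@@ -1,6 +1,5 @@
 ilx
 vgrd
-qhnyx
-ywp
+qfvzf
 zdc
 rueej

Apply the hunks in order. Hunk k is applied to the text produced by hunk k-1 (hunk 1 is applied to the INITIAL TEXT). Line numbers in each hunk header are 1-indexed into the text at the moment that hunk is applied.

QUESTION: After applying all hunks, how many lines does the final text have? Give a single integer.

Hunk 1: at line 2 remove [zvm,ley,gkmdn] add [boc,fkgiv] -> 7 lines: ilx vgrd boc fkgiv hjzyf ixy rueej
Hunk 2: at line 4 remove [hjzyf,ixy] add [zdc] -> 6 lines: ilx vgrd boc fkgiv zdc rueej
Hunk 3: at line 1 remove [boc,fkgiv] add [qhnyx,ywp] -> 6 lines: ilx vgrd qhnyx ywp zdc rueej
Hunk 4: at line 1 remove [qhnyx,ywp] add [qfvzf] -> 5 lines: ilx vgrd qfvzf zdc rueej
Final line count: 5

Answer: 5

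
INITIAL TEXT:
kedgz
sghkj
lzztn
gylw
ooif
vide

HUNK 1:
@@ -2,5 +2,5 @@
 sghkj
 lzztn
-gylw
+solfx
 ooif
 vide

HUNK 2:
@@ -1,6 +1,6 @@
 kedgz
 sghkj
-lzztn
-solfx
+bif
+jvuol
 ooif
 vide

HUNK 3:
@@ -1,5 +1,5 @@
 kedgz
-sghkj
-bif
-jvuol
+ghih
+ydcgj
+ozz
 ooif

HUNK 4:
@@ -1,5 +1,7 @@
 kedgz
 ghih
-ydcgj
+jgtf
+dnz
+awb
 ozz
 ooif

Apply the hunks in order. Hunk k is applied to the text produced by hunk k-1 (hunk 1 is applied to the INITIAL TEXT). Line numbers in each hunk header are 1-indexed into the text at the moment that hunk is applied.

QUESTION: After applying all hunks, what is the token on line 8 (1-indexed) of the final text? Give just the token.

Hunk 1: at line 2 remove [gylw] add [solfx] -> 6 lines: kedgz sghkj lzztn solfx ooif vide
Hunk 2: at line 1 remove [lzztn,solfx] add [bif,jvuol] -> 6 lines: kedgz sghkj bif jvuol ooif vide
Hunk 3: at line 1 remove [sghkj,bif,jvuol] add [ghih,ydcgj,ozz] -> 6 lines: kedgz ghih ydcgj ozz ooif vide
Hunk 4: at line 1 remove [ydcgj] add [jgtf,dnz,awb] -> 8 lines: kedgz ghih jgtf dnz awb ozz ooif vide
Final line 8: vide

Answer: vide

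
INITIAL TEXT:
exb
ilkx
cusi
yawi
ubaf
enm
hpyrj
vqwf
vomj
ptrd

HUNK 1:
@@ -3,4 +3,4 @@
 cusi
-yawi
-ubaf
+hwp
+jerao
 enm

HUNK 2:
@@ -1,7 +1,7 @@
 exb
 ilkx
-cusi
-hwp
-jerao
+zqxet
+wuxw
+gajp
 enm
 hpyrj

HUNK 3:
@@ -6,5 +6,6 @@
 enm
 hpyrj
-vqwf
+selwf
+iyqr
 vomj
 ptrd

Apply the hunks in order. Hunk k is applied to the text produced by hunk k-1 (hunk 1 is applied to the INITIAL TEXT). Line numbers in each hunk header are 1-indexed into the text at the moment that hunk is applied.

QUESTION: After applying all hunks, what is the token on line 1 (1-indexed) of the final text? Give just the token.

Hunk 1: at line 3 remove [yawi,ubaf] add [hwp,jerao] -> 10 lines: exb ilkx cusi hwp jerao enm hpyrj vqwf vomj ptrd
Hunk 2: at line 1 remove [cusi,hwp,jerao] add [zqxet,wuxw,gajp] -> 10 lines: exb ilkx zqxet wuxw gajp enm hpyrj vqwf vomj ptrd
Hunk 3: at line 6 remove [vqwf] add [selwf,iyqr] -> 11 lines: exb ilkx zqxet wuxw gajp enm hpyrj selwf iyqr vomj ptrd
Final line 1: exb

Answer: exb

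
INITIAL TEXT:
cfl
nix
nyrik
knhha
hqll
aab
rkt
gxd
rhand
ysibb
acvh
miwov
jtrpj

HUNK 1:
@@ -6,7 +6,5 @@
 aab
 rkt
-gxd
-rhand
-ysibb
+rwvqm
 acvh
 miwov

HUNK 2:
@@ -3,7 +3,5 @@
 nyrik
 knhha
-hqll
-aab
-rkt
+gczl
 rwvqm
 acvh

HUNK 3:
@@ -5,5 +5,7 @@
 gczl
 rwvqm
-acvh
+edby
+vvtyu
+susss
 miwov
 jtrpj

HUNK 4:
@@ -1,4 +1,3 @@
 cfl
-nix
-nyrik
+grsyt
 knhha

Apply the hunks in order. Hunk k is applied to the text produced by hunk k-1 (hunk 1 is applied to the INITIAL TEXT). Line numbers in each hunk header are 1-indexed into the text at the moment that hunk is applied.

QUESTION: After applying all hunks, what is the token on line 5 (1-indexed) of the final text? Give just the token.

Hunk 1: at line 6 remove [gxd,rhand,ysibb] add [rwvqm] -> 11 lines: cfl nix nyrik knhha hqll aab rkt rwvqm acvh miwov jtrpj
Hunk 2: at line 3 remove [hqll,aab,rkt] add [gczl] -> 9 lines: cfl nix nyrik knhha gczl rwvqm acvh miwov jtrpj
Hunk 3: at line 5 remove [acvh] add [edby,vvtyu,susss] -> 11 lines: cfl nix nyrik knhha gczl rwvqm edby vvtyu susss miwov jtrpj
Hunk 4: at line 1 remove [nix,nyrik] add [grsyt] -> 10 lines: cfl grsyt knhha gczl rwvqm edby vvtyu susss miwov jtrpj
Final line 5: rwvqm

Answer: rwvqm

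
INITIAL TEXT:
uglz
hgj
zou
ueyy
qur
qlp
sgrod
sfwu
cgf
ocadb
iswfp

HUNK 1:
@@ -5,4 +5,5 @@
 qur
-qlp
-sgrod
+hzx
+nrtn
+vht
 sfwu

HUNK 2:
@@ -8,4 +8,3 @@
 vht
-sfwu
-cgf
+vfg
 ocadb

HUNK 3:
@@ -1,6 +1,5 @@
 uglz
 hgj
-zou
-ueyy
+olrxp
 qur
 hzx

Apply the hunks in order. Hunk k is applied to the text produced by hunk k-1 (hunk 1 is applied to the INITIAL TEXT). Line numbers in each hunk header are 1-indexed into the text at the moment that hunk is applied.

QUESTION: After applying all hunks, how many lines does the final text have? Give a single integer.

Hunk 1: at line 5 remove [qlp,sgrod] add [hzx,nrtn,vht] -> 12 lines: uglz hgj zou ueyy qur hzx nrtn vht sfwu cgf ocadb iswfp
Hunk 2: at line 8 remove [sfwu,cgf] add [vfg] -> 11 lines: uglz hgj zou ueyy qur hzx nrtn vht vfg ocadb iswfp
Hunk 3: at line 1 remove [zou,ueyy] add [olrxp] -> 10 lines: uglz hgj olrxp qur hzx nrtn vht vfg ocadb iswfp
Final line count: 10

Answer: 10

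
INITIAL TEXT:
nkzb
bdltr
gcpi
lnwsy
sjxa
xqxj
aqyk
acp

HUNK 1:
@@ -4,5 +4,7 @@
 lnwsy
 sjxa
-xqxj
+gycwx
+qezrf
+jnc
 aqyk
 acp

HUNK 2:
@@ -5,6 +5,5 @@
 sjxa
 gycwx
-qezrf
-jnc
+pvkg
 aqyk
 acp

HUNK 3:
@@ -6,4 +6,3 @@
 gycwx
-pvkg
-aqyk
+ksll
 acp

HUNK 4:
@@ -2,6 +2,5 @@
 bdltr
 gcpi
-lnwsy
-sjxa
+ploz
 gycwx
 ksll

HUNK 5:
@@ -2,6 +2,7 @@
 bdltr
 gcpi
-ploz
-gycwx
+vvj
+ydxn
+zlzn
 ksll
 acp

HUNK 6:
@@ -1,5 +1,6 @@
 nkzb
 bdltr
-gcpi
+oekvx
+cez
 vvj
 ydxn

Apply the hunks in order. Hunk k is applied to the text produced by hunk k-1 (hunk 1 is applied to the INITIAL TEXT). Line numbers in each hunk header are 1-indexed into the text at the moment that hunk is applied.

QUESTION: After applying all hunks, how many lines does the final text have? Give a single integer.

Answer: 9

Derivation:
Hunk 1: at line 4 remove [xqxj] add [gycwx,qezrf,jnc] -> 10 lines: nkzb bdltr gcpi lnwsy sjxa gycwx qezrf jnc aqyk acp
Hunk 2: at line 5 remove [qezrf,jnc] add [pvkg] -> 9 lines: nkzb bdltr gcpi lnwsy sjxa gycwx pvkg aqyk acp
Hunk 3: at line 6 remove [pvkg,aqyk] add [ksll] -> 8 lines: nkzb bdltr gcpi lnwsy sjxa gycwx ksll acp
Hunk 4: at line 2 remove [lnwsy,sjxa] add [ploz] -> 7 lines: nkzb bdltr gcpi ploz gycwx ksll acp
Hunk 5: at line 2 remove [ploz,gycwx] add [vvj,ydxn,zlzn] -> 8 lines: nkzb bdltr gcpi vvj ydxn zlzn ksll acp
Hunk 6: at line 1 remove [gcpi] add [oekvx,cez] -> 9 lines: nkzb bdltr oekvx cez vvj ydxn zlzn ksll acp
Final line count: 9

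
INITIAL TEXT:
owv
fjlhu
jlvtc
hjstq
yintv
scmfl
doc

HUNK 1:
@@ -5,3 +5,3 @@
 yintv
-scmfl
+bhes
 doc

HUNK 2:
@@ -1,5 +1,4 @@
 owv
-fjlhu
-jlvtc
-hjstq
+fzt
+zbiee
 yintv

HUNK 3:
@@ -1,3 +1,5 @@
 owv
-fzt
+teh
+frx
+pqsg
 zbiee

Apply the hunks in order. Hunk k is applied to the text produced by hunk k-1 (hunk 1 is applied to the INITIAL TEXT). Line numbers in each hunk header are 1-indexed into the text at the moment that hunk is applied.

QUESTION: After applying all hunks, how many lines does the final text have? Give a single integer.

Hunk 1: at line 5 remove [scmfl] add [bhes] -> 7 lines: owv fjlhu jlvtc hjstq yintv bhes doc
Hunk 2: at line 1 remove [fjlhu,jlvtc,hjstq] add [fzt,zbiee] -> 6 lines: owv fzt zbiee yintv bhes doc
Hunk 3: at line 1 remove [fzt] add [teh,frx,pqsg] -> 8 lines: owv teh frx pqsg zbiee yintv bhes doc
Final line count: 8

Answer: 8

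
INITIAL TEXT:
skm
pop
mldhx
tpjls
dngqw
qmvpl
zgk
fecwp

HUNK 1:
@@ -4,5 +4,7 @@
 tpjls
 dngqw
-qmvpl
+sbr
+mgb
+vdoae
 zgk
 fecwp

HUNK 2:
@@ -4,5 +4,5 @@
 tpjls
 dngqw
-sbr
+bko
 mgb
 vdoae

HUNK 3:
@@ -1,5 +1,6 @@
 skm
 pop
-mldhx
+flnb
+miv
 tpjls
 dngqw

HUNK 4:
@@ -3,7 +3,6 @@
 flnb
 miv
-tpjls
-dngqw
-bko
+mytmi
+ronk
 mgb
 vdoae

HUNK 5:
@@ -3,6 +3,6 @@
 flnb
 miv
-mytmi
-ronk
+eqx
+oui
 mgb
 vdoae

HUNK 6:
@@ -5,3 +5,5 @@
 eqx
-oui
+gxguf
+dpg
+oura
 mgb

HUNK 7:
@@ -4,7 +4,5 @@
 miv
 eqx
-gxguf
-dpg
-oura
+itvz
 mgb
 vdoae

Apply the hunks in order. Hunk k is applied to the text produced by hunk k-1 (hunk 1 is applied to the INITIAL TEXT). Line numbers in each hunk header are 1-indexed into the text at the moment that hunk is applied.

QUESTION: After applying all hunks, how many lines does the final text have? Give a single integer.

Hunk 1: at line 4 remove [qmvpl] add [sbr,mgb,vdoae] -> 10 lines: skm pop mldhx tpjls dngqw sbr mgb vdoae zgk fecwp
Hunk 2: at line 4 remove [sbr] add [bko] -> 10 lines: skm pop mldhx tpjls dngqw bko mgb vdoae zgk fecwp
Hunk 3: at line 1 remove [mldhx] add [flnb,miv] -> 11 lines: skm pop flnb miv tpjls dngqw bko mgb vdoae zgk fecwp
Hunk 4: at line 3 remove [tpjls,dngqw,bko] add [mytmi,ronk] -> 10 lines: skm pop flnb miv mytmi ronk mgb vdoae zgk fecwp
Hunk 5: at line 3 remove [mytmi,ronk] add [eqx,oui] -> 10 lines: skm pop flnb miv eqx oui mgb vdoae zgk fecwp
Hunk 6: at line 5 remove [oui] add [gxguf,dpg,oura] -> 12 lines: skm pop flnb miv eqx gxguf dpg oura mgb vdoae zgk fecwp
Hunk 7: at line 4 remove [gxguf,dpg,oura] add [itvz] -> 10 lines: skm pop flnb miv eqx itvz mgb vdoae zgk fecwp
Final line count: 10

Answer: 10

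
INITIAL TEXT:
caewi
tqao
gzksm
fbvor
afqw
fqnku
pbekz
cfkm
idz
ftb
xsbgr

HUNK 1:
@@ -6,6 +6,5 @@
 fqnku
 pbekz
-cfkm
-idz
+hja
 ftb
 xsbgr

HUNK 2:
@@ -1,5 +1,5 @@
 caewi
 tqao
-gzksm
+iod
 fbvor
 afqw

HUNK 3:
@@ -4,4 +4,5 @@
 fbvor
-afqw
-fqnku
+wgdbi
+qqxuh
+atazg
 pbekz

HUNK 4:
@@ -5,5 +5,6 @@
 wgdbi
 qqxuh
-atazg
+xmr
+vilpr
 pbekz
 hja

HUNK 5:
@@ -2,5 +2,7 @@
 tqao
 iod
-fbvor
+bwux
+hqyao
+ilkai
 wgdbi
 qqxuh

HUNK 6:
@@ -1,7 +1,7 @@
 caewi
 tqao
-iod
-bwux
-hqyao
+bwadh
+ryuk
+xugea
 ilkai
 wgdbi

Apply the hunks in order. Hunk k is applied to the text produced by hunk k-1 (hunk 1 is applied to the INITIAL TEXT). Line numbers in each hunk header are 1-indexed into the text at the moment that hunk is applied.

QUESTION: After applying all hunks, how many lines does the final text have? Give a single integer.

Answer: 14

Derivation:
Hunk 1: at line 6 remove [cfkm,idz] add [hja] -> 10 lines: caewi tqao gzksm fbvor afqw fqnku pbekz hja ftb xsbgr
Hunk 2: at line 1 remove [gzksm] add [iod] -> 10 lines: caewi tqao iod fbvor afqw fqnku pbekz hja ftb xsbgr
Hunk 3: at line 4 remove [afqw,fqnku] add [wgdbi,qqxuh,atazg] -> 11 lines: caewi tqao iod fbvor wgdbi qqxuh atazg pbekz hja ftb xsbgr
Hunk 4: at line 5 remove [atazg] add [xmr,vilpr] -> 12 lines: caewi tqao iod fbvor wgdbi qqxuh xmr vilpr pbekz hja ftb xsbgr
Hunk 5: at line 2 remove [fbvor] add [bwux,hqyao,ilkai] -> 14 lines: caewi tqao iod bwux hqyao ilkai wgdbi qqxuh xmr vilpr pbekz hja ftb xsbgr
Hunk 6: at line 1 remove [iod,bwux,hqyao] add [bwadh,ryuk,xugea] -> 14 lines: caewi tqao bwadh ryuk xugea ilkai wgdbi qqxuh xmr vilpr pbekz hja ftb xsbgr
Final line count: 14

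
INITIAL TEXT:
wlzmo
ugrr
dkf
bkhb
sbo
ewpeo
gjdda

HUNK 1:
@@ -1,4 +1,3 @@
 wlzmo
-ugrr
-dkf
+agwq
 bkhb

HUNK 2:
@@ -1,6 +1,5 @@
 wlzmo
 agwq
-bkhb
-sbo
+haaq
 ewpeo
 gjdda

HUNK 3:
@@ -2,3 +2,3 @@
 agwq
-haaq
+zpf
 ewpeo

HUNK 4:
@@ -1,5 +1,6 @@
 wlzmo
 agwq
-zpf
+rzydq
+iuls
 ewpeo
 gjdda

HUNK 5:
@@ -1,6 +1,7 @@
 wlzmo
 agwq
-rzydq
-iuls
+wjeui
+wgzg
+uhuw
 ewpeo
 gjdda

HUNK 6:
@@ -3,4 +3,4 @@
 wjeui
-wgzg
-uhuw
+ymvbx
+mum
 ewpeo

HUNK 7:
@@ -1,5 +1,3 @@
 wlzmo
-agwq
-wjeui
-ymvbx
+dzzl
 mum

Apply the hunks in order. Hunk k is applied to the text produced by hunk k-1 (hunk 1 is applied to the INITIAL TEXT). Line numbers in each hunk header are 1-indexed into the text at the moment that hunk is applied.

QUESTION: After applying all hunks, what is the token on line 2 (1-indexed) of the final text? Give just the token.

Hunk 1: at line 1 remove [ugrr,dkf] add [agwq] -> 6 lines: wlzmo agwq bkhb sbo ewpeo gjdda
Hunk 2: at line 1 remove [bkhb,sbo] add [haaq] -> 5 lines: wlzmo agwq haaq ewpeo gjdda
Hunk 3: at line 2 remove [haaq] add [zpf] -> 5 lines: wlzmo agwq zpf ewpeo gjdda
Hunk 4: at line 1 remove [zpf] add [rzydq,iuls] -> 6 lines: wlzmo agwq rzydq iuls ewpeo gjdda
Hunk 5: at line 1 remove [rzydq,iuls] add [wjeui,wgzg,uhuw] -> 7 lines: wlzmo agwq wjeui wgzg uhuw ewpeo gjdda
Hunk 6: at line 3 remove [wgzg,uhuw] add [ymvbx,mum] -> 7 lines: wlzmo agwq wjeui ymvbx mum ewpeo gjdda
Hunk 7: at line 1 remove [agwq,wjeui,ymvbx] add [dzzl] -> 5 lines: wlzmo dzzl mum ewpeo gjdda
Final line 2: dzzl

Answer: dzzl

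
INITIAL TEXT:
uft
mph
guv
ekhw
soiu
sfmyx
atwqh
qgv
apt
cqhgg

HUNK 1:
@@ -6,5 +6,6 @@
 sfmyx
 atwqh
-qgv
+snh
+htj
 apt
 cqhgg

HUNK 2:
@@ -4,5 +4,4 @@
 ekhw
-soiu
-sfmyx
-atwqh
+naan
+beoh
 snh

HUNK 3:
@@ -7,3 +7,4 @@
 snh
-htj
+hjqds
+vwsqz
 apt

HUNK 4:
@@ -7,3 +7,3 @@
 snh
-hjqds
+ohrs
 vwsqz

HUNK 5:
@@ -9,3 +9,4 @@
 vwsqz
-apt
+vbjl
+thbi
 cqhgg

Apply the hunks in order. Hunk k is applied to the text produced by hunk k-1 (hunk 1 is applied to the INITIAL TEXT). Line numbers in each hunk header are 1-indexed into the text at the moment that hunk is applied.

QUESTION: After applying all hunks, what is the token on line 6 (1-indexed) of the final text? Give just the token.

Answer: beoh

Derivation:
Hunk 1: at line 6 remove [qgv] add [snh,htj] -> 11 lines: uft mph guv ekhw soiu sfmyx atwqh snh htj apt cqhgg
Hunk 2: at line 4 remove [soiu,sfmyx,atwqh] add [naan,beoh] -> 10 lines: uft mph guv ekhw naan beoh snh htj apt cqhgg
Hunk 3: at line 7 remove [htj] add [hjqds,vwsqz] -> 11 lines: uft mph guv ekhw naan beoh snh hjqds vwsqz apt cqhgg
Hunk 4: at line 7 remove [hjqds] add [ohrs] -> 11 lines: uft mph guv ekhw naan beoh snh ohrs vwsqz apt cqhgg
Hunk 5: at line 9 remove [apt] add [vbjl,thbi] -> 12 lines: uft mph guv ekhw naan beoh snh ohrs vwsqz vbjl thbi cqhgg
Final line 6: beoh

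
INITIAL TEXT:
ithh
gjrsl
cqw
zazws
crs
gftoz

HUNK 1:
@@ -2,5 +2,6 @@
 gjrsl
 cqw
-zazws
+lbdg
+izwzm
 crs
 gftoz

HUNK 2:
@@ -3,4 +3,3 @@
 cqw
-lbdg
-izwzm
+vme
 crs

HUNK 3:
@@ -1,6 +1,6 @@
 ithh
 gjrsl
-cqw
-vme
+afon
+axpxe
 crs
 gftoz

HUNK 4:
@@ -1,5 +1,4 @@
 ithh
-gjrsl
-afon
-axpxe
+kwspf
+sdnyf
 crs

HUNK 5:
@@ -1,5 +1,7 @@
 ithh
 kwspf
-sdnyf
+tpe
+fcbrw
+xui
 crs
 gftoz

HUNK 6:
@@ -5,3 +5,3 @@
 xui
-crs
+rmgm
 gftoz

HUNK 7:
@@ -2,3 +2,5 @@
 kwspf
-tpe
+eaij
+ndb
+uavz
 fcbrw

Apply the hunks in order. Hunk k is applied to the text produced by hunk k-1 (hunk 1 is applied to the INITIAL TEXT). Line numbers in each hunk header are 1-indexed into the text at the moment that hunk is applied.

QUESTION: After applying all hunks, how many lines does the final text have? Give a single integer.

Hunk 1: at line 2 remove [zazws] add [lbdg,izwzm] -> 7 lines: ithh gjrsl cqw lbdg izwzm crs gftoz
Hunk 2: at line 3 remove [lbdg,izwzm] add [vme] -> 6 lines: ithh gjrsl cqw vme crs gftoz
Hunk 3: at line 1 remove [cqw,vme] add [afon,axpxe] -> 6 lines: ithh gjrsl afon axpxe crs gftoz
Hunk 4: at line 1 remove [gjrsl,afon,axpxe] add [kwspf,sdnyf] -> 5 lines: ithh kwspf sdnyf crs gftoz
Hunk 5: at line 1 remove [sdnyf] add [tpe,fcbrw,xui] -> 7 lines: ithh kwspf tpe fcbrw xui crs gftoz
Hunk 6: at line 5 remove [crs] add [rmgm] -> 7 lines: ithh kwspf tpe fcbrw xui rmgm gftoz
Hunk 7: at line 2 remove [tpe] add [eaij,ndb,uavz] -> 9 lines: ithh kwspf eaij ndb uavz fcbrw xui rmgm gftoz
Final line count: 9

Answer: 9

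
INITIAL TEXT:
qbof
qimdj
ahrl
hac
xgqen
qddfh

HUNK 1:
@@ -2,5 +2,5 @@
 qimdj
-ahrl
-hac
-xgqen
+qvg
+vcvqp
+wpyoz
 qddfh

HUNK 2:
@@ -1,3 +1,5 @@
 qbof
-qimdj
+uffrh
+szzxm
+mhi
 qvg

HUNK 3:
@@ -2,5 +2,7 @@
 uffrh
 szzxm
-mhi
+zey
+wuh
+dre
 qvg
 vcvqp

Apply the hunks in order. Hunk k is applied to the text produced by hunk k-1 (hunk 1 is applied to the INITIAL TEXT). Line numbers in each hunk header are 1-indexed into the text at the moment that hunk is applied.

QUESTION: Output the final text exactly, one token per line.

Hunk 1: at line 2 remove [ahrl,hac,xgqen] add [qvg,vcvqp,wpyoz] -> 6 lines: qbof qimdj qvg vcvqp wpyoz qddfh
Hunk 2: at line 1 remove [qimdj] add [uffrh,szzxm,mhi] -> 8 lines: qbof uffrh szzxm mhi qvg vcvqp wpyoz qddfh
Hunk 3: at line 2 remove [mhi] add [zey,wuh,dre] -> 10 lines: qbof uffrh szzxm zey wuh dre qvg vcvqp wpyoz qddfh

Answer: qbof
uffrh
szzxm
zey
wuh
dre
qvg
vcvqp
wpyoz
qddfh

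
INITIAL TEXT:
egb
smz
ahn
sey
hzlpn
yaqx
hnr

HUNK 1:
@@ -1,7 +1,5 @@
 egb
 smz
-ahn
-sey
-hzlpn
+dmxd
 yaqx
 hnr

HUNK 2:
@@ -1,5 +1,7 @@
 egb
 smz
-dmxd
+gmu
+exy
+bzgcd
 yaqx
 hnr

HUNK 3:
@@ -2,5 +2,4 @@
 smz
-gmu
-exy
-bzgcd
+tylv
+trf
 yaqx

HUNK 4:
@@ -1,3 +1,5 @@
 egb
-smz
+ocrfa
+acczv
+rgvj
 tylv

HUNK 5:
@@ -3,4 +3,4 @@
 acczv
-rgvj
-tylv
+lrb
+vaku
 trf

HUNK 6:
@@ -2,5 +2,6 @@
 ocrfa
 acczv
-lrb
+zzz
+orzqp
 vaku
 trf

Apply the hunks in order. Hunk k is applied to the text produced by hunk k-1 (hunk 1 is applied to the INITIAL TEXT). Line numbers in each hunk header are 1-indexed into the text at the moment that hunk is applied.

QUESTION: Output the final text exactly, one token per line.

Answer: egb
ocrfa
acczv
zzz
orzqp
vaku
trf
yaqx
hnr

Derivation:
Hunk 1: at line 1 remove [ahn,sey,hzlpn] add [dmxd] -> 5 lines: egb smz dmxd yaqx hnr
Hunk 2: at line 1 remove [dmxd] add [gmu,exy,bzgcd] -> 7 lines: egb smz gmu exy bzgcd yaqx hnr
Hunk 3: at line 2 remove [gmu,exy,bzgcd] add [tylv,trf] -> 6 lines: egb smz tylv trf yaqx hnr
Hunk 4: at line 1 remove [smz] add [ocrfa,acczv,rgvj] -> 8 lines: egb ocrfa acczv rgvj tylv trf yaqx hnr
Hunk 5: at line 3 remove [rgvj,tylv] add [lrb,vaku] -> 8 lines: egb ocrfa acczv lrb vaku trf yaqx hnr
Hunk 6: at line 2 remove [lrb] add [zzz,orzqp] -> 9 lines: egb ocrfa acczv zzz orzqp vaku trf yaqx hnr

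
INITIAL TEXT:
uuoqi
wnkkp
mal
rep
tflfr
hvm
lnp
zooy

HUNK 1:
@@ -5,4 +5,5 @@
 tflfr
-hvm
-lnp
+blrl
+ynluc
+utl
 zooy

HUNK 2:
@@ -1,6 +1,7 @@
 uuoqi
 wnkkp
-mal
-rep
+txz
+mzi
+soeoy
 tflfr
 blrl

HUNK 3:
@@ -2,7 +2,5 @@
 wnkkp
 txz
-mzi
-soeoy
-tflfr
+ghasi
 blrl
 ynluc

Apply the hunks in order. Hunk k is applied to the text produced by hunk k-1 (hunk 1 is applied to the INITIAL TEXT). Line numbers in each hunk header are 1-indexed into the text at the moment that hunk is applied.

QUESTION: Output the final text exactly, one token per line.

Answer: uuoqi
wnkkp
txz
ghasi
blrl
ynluc
utl
zooy

Derivation:
Hunk 1: at line 5 remove [hvm,lnp] add [blrl,ynluc,utl] -> 9 lines: uuoqi wnkkp mal rep tflfr blrl ynluc utl zooy
Hunk 2: at line 1 remove [mal,rep] add [txz,mzi,soeoy] -> 10 lines: uuoqi wnkkp txz mzi soeoy tflfr blrl ynluc utl zooy
Hunk 3: at line 2 remove [mzi,soeoy,tflfr] add [ghasi] -> 8 lines: uuoqi wnkkp txz ghasi blrl ynluc utl zooy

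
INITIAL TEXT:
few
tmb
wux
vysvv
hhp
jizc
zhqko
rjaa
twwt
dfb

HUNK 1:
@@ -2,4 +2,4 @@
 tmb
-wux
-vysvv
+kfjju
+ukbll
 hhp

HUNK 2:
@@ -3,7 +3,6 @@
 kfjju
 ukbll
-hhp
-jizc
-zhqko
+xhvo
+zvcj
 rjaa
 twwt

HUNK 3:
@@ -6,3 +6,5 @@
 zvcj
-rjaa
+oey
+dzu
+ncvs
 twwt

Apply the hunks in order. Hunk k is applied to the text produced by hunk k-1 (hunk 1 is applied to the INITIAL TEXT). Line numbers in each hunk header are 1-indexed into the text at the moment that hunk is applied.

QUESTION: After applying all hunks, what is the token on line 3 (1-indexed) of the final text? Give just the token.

Answer: kfjju

Derivation:
Hunk 1: at line 2 remove [wux,vysvv] add [kfjju,ukbll] -> 10 lines: few tmb kfjju ukbll hhp jizc zhqko rjaa twwt dfb
Hunk 2: at line 3 remove [hhp,jizc,zhqko] add [xhvo,zvcj] -> 9 lines: few tmb kfjju ukbll xhvo zvcj rjaa twwt dfb
Hunk 3: at line 6 remove [rjaa] add [oey,dzu,ncvs] -> 11 lines: few tmb kfjju ukbll xhvo zvcj oey dzu ncvs twwt dfb
Final line 3: kfjju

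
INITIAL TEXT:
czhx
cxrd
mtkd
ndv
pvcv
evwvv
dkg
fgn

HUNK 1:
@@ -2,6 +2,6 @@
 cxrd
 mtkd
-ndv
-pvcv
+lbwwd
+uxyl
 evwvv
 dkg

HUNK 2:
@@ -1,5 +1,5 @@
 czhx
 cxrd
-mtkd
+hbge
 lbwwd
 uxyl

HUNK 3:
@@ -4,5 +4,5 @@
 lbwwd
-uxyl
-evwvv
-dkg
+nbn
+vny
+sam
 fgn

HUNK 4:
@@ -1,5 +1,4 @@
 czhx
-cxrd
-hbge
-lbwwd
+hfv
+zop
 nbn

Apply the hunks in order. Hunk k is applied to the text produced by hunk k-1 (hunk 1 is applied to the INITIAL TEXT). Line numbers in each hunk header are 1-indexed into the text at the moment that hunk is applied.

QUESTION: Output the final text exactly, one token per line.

Hunk 1: at line 2 remove [ndv,pvcv] add [lbwwd,uxyl] -> 8 lines: czhx cxrd mtkd lbwwd uxyl evwvv dkg fgn
Hunk 2: at line 1 remove [mtkd] add [hbge] -> 8 lines: czhx cxrd hbge lbwwd uxyl evwvv dkg fgn
Hunk 3: at line 4 remove [uxyl,evwvv,dkg] add [nbn,vny,sam] -> 8 lines: czhx cxrd hbge lbwwd nbn vny sam fgn
Hunk 4: at line 1 remove [cxrd,hbge,lbwwd] add [hfv,zop] -> 7 lines: czhx hfv zop nbn vny sam fgn

Answer: czhx
hfv
zop
nbn
vny
sam
fgn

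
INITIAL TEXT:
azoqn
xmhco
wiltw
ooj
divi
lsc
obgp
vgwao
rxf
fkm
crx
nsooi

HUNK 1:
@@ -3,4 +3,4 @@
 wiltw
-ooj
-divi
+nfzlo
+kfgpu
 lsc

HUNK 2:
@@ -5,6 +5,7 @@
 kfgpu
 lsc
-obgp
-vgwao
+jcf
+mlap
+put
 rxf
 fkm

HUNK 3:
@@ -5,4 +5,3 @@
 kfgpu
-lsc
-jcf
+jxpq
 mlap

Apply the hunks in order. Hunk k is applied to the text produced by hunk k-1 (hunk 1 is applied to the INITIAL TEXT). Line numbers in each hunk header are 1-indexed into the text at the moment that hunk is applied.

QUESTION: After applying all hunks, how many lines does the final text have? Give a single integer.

Answer: 12

Derivation:
Hunk 1: at line 3 remove [ooj,divi] add [nfzlo,kfgpu] -> 12 lines: azoqn xmhco wiltw nfzlo kfgpu lsc obgp vgwao rxf fkm crx nsooi
Hunk 2: at line 5 remove [obgp,vgwao] add [jcf,mlap,put] -> 13 lines: azoqn xmhco wiltw nfzlo kfgpu lsc jcf mlap put rxf fkm crx nsooi
Hunk 3: at line 5 remove [lsc,jcf] add [jxpq] -> 12 lines: azoqn xmhco wiltw nfzlo kfgpu jxpq mlap put rxf fkm crx nsooi
Final line count: 12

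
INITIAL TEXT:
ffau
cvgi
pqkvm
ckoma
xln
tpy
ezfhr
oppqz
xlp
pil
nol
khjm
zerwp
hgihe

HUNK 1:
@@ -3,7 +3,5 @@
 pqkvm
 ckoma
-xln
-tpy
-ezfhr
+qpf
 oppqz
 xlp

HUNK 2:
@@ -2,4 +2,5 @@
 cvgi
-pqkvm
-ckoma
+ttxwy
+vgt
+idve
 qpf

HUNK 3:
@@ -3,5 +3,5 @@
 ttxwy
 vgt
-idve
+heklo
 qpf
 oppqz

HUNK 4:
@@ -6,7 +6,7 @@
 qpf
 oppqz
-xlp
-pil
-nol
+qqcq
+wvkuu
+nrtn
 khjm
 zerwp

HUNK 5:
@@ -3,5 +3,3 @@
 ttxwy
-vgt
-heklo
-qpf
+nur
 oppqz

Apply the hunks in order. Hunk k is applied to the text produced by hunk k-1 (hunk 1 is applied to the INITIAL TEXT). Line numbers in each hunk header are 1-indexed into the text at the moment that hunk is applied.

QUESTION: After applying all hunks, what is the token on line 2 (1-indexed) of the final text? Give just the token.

Answer: cvgi

Derivation:
Hunk 1: at line 3 remove [xln,tpy,ezfhr] add [qpf] -> 12 lines: ffau cvgi pqkvm ckoma qpf oppqz xlp pil nol khjm zerwp hgihe
Hunk 2: at line 2 remove [pqkvm,ckoma] add [ttxwy,vgt,idve] -> 13 lines: ffau cvgi ttxwy vgt idve qpf oppqz xlp pil nol khjm zerwp hgihe
Hunk 3: at line 3 remove [idve] add [heklo] -> 13 lines: ffau cvgi ttxwy vgt heklo qpf oppqz xlp pil nol khjm zerwp hgihe
Hunk 4: at line 6 remove [xlp,pil,nol] add [qqcq,wvkuu,nrtn] -> 13 lines: ffau cvgi ttxwy vgt heklo qpf oppqz qqcq wvkuu nrtn khjm zerwp hgihe
Hunk 5: at line 3 remove [vgt,heklo,qpf] add [nur] -> 11 lines: ffau cvgi ttxwy nur oppqz qqcq wvkuu nrtn khjm zerwp hgihe
Final line 2: cvgi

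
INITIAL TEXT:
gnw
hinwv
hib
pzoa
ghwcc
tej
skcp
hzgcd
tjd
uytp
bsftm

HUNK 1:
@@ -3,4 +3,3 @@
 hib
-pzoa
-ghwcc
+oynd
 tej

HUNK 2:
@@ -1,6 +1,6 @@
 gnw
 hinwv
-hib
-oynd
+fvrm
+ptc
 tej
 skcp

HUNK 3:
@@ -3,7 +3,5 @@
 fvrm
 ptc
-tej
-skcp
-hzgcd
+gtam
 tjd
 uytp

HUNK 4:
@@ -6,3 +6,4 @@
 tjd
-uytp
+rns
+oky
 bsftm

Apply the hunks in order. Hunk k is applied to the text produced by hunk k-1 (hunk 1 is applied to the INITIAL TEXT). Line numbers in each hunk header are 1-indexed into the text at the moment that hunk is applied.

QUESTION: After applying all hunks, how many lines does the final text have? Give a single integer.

Answer: 9

Derivation:
Hunk 1: at line 3 remove [pzoa,ghwcc] add [oynd] -> 10 lines: gnw hinwv hib oynd tej skcp hzgcd tjd uytp bsftm
Hunk 2: at line 1 remove [hib,oynd] add [fvrm,ptc] -> 10 lines: gnw hinwv fvrm ptc tej skcp hzgcd tjd uytp bsftm
Hunk 3: at line 3 remove [tej,skcp,hzgcd] add [gtam] -> 8 lines: gnw hinwv fvrm ptc gtam tjd uytp bsftm
Hunk 4: at line 6 remove [uytp] add [rns,oky] -> 9 lines: gnw hinwv fvrm ptc gtam tjd rns oky bsftm
Final line count: 9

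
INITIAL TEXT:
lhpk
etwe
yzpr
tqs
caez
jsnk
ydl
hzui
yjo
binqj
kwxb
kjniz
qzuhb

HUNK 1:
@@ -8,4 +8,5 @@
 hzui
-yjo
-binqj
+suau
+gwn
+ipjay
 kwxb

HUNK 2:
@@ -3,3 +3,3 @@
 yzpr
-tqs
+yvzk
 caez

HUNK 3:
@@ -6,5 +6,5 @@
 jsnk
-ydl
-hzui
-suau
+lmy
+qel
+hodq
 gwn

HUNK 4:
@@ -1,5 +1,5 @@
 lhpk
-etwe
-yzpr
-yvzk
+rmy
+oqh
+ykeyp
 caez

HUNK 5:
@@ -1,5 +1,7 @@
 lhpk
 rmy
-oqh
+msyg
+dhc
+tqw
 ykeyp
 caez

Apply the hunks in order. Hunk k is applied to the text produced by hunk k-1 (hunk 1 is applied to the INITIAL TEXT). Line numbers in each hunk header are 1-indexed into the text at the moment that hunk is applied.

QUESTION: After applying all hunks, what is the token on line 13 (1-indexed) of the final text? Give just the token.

Hunk 1: at line 8 remove [yjo,binqj] add [suau,gwn,ipjay] -> 14 lines: lhpk etwe yzpr tqs caez jsnk ydl hzui suau gwn ipjay kwxb kjniz qzuhb
Hunk 2: at line 3 remove [tqs] add [yvzk] -> 14 lines: lhpk etwe yzpr yvzk caez jsnk ydl hzui suau gwn ipjay kwxb kjniz qzuhb
Hunk 3: at line 6 remove [ydl,hzui,suau] add [lmy,qel,hodq] -> 14 lines: lhpk etwe yzpr yvzk caez jsnk lmy qel hodq gwn ipjay kwxb kjniz qzuhb
Hunk 4: at line 1 remove [etwe,yzpr,yvzk] add [rmy,oqh,ykeyp] -> 14 lines: lhpk rmy oqh ykeyp caez jsnk lmy qel hodq gwn ipjay kwxb kjniz qzuhb
Hunk 5: at line 1 remove [oqh] add [msyg,dhc,tqw] -> 16 lines: lhpk rmy msyg dhc tqw ykeyp caez jsnk lmy qel hodq gwn ipjay kwxb kjniz qzuhb
Final line 13: ipjay

Answer: ipjay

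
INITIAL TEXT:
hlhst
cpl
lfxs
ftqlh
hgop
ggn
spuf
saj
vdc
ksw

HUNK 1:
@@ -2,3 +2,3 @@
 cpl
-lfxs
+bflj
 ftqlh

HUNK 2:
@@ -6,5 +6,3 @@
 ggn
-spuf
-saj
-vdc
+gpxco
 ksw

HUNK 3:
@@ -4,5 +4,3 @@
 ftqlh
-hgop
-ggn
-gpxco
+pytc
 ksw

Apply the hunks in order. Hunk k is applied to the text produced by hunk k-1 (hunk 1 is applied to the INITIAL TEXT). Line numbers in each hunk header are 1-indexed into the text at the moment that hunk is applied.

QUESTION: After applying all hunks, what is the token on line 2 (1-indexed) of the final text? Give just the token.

Answer: cpl

Derivation:
Hunk 1: at line 2 remove [lfxs] add [bflj] -> 10 lines: hlhst cpl bflj ftqlh hgop ggn spuf saj vdc ksw
Hunk 2: at line 6 remove [spuf,saj,vdc] add [gpxco] -> 8 lines: hlhst cpl bflj ftqlh hgop ggn gpxco ksw
Hunk 3: at line 4 remove [hgop,ggn,gpxco] add [pytc] -> 6 lines: hlhst cpl bflj ftqlh pytc ksw
Final line 2: cpl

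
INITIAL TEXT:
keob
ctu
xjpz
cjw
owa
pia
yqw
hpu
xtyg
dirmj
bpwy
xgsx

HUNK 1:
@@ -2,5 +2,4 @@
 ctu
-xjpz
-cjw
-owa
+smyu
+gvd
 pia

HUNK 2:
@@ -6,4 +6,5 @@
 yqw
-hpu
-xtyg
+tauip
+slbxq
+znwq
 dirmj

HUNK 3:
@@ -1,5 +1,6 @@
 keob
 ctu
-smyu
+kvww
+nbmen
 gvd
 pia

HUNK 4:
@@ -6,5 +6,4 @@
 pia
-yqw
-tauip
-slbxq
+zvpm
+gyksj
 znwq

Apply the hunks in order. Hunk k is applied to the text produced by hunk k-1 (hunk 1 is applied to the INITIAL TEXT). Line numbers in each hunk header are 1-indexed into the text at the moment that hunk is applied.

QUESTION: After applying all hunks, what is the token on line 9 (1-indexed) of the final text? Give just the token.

Answer: znwq

Derivation:
Hunk 1: at line 2 remove [xjpz,cjw,owa] add [smyu,gvd] -> 11 lines: keob ctu smyu gvd pia yqw hpu xtyg dirmj bpwy xgsx
Hunk 2: at line 6 remove [hpu,xtyg] add [tauip,slbxq,znwq] -> 12 lines: keob ctu smyu gvd pia yqw tauip slbxq znwq dirmj bpwy xgsx
Hunk 3: at line 1 remove [smyu] add [kvww,nbmen] -> 13 lines: keob ctu kvww nbmen gvd pia yqw tauip slbxq znwq dirmj bpwy xgsx
Hunk 4: at line 6 remove [yqw,tauip,slbxq] add [zvpm,gyksj] -> 12 lines: keob ctu kvww nbmen gvd pia zvpm gyksj znwq dirmj bpwy xgsx
Final line 9: znwq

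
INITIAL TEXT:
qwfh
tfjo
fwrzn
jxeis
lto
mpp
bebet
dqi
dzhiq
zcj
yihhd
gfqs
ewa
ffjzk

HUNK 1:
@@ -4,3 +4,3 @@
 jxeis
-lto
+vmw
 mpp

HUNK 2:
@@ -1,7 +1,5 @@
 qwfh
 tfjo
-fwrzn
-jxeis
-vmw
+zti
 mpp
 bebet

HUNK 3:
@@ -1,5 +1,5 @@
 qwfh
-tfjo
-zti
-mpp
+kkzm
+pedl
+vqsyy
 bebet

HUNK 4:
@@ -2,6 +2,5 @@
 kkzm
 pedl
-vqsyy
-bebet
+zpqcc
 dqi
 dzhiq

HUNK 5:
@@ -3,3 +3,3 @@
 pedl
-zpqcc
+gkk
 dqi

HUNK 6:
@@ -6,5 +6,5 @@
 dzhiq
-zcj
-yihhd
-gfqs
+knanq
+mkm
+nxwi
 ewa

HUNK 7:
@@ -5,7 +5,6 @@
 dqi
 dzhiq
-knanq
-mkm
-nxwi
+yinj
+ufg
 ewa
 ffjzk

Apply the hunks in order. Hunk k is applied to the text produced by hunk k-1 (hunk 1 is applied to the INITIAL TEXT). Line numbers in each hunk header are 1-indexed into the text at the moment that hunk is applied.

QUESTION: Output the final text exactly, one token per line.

Hunk 1: at line 4 remove [lto] add [vmw] -> 14 lines: qwfh tfjo fwrzn jxeis vmw mpp bebet dqi dzhiq zcj yihhd gfqs ewa ffjzk
Hunk 2: at line 1 remove [fwrzn,jxeis,vmw] add [zti] -> 12 lines: qwfh tfjo zti mpp bebet dqi dzhiq zcj yihhd gfqs ewa ffjzk
Hunk 3: at line 1 remove [tfjo,zti,mpp] add [kkzm,pedl,vqsyy] -> 12 lines: qwfh kkzm pedl vqsyy bebet dqi dzhiq zcj yihhd gfqs ewa ffjzk
Hunk 4: at line 2 remove [vqsyy,bebet] add [zpqcc] -> 11 lines: qwfh kkzm pedl zpqcc dqi dzhiq zcj yihhd gfqs ewa ffjzk
Hunk 5: at line 3 remove [zpqcc] add [gkk] -> 11 lines: qwfh kkzm pedl gkk dqi dzhiq zcj yihhd gfqs ewa ffjzk
Hunk 6: at line 6 remove [zcj,yihhd,gfqs] add [knanq,mkm,nxwi] -> 11 lines: qwfh kkzm pedl gkk dqi dzhiq knanq mkm nxwi ewa ffjzk
Hunk 7: at line 5 remove [knanq,mkm,nxwi] add [yinj,ufg] -> 10 lines: qwfh kkzm pedl gkk dqi dzhiq yinj ufg ewa ffjzk

Answer: qwfh
kkzm
pedl
gkk
dqi
dzhiq
yinj
ufg
ewa
ffjzk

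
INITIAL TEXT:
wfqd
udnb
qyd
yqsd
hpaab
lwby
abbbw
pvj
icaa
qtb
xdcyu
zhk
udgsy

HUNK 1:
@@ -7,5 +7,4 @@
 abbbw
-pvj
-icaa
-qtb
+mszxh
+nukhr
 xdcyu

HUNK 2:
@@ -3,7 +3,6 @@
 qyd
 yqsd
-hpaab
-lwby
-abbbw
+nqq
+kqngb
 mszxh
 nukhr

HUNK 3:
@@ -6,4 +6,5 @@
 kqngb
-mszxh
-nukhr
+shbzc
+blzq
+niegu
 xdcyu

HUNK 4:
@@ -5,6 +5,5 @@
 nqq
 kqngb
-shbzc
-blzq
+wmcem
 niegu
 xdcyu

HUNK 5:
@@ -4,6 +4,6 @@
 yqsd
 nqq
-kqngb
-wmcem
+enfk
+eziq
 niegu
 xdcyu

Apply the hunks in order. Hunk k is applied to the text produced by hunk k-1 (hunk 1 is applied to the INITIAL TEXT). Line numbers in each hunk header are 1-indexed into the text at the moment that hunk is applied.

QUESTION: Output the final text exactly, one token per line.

Answer: wfqd
udnb
qyd
yqsd
nqq
enfk
eziq
niegu
xdcyu
zhk
udgsy

Derivation:
Hunk 1: at line 7 remove [pvj,icaa,qtb] add [mszxh,nukhr] -> 12 lines: wfqd udnb qyd yqsd hpaab lwby abbbw mszxh nukhr xdcyu zhk udgsy
Hunk 2: at line 3 remove [hpaab,lwby,abbbw] add [nqq,kqngb] -> 11 lines: wfqd udnb qyd yqsd nqq kqngb mszxh nukhr xdcyu zhk udgsy
Hunk 3: at line 6 remove [mszxh,nukhr] add [shbzc,blzq,niegu] -> 12 lines: wfqd udnb qyd yqsd nqq kqngb shbzc blzq niegu xdcyu zhk udgsy
Hunk 4: at line 5 remove [shbzc,blzq] add [wmcem] -> 11 lines: wfqd udnb qyd yqsd nqq kqngb wmcem niegu xdcyu zhk udgsy
Hunk 5: at line 4 remove [kqngb,wmcem] add [enfk,eziq] -> 11 lines: wfqd udnb qyd yqsd nqq enfk eziq niegu xdcyu zhk udgsy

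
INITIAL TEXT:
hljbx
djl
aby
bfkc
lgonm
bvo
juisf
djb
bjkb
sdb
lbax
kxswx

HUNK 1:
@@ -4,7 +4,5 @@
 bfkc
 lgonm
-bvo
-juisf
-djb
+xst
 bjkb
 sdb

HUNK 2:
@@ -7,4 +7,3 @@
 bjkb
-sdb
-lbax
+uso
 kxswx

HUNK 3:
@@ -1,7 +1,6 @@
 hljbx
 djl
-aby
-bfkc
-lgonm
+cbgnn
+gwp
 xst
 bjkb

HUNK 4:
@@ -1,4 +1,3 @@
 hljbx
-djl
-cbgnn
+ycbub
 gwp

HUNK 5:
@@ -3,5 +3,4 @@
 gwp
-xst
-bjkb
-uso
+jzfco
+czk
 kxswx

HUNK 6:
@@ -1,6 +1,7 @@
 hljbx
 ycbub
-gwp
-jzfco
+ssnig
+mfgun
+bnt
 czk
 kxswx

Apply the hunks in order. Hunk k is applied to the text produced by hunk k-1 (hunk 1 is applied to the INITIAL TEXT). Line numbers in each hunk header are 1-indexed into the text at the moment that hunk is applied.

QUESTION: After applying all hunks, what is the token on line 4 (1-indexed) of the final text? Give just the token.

Answer: mfgun

Derivation:
Hunk 1: at line 4 remove [bvo,juisf,djb] add [xst] -> 10 lines: hljbx djl aby bfkc lgonm xst bjkb sdb lbax kxswx
Hunk 2: at line 7 remove [sdb,lbax] add [uso] -> 9 lines: hljbx djl aby bfkc lgonm xst bjkb uso kxswx
Hunk 3: at line 1 remove [aby,bfkc,lgonm] add [cbgnn,gwp] -> 8 lines: hljbx djl cbgnn gwp xst bjkb uso kxswx
Hunk 4: at line 1 remove [djl,cbgnn] add [ycbub] -> 7 lines: hljbx ycbub gwp xst bjkb uso kxswx
Hunk 5: at line 3 remove [xst,bjkb,uso] add [jzfco,czk] -> 6 lines: hljbx ycbub gwp jzfco czk kxswx
Hunk 6: at line 1 remove [gwp,jzfco] add [ssnig,mfgun,bnt] -> 7 lines: hljbx ycbub ssnig mfgun bnt czk kxswx
Final line 4: mfgun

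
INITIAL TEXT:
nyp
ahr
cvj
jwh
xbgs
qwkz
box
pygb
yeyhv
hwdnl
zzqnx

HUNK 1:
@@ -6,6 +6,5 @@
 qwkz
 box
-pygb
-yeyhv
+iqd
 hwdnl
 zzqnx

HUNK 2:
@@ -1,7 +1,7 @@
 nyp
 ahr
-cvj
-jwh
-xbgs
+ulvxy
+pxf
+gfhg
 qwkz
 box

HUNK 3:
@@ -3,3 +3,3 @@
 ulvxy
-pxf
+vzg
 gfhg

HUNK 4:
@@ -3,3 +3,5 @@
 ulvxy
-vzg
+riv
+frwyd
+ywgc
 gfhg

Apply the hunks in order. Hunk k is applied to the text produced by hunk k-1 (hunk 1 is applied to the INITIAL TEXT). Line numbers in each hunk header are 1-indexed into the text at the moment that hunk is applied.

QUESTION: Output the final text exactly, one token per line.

Answer: nyp
ahr
ulvxy
riv
frwyd
ywgc
gfhg
qwkz
box
iqd
hwdnl
zzqnx

Derivation:
Hunk 1: at line 6 remove [pygb,yeyhv] add [iqd] -> 10 lines: nyp ahr cvj jwh xbgs qwkz box iqd hwdnl zzqnx
Hunk 2: at line 1 remove [cvj,jwh,xbgs] add [ulvxy,pxf,gfhg] -> 10 lines: nyp ahr ulvxy pxf gfhg qwkz box iqd hwdnl zzqnx
Hunk 3: at line 3 remove [pxf] add [vzg] -> 10 lines: nyp ahr ulvxy vzg gfhg qwkz box iqd hwdnl zzqnx
Hunk 4: at line 3 remove [vzg] add [riv,frwyd,ywgc] -> 12 lines: nyp ahr ulvxy riv frwyd ywgc gfhg qwkz box iqd hwdnl zzqnx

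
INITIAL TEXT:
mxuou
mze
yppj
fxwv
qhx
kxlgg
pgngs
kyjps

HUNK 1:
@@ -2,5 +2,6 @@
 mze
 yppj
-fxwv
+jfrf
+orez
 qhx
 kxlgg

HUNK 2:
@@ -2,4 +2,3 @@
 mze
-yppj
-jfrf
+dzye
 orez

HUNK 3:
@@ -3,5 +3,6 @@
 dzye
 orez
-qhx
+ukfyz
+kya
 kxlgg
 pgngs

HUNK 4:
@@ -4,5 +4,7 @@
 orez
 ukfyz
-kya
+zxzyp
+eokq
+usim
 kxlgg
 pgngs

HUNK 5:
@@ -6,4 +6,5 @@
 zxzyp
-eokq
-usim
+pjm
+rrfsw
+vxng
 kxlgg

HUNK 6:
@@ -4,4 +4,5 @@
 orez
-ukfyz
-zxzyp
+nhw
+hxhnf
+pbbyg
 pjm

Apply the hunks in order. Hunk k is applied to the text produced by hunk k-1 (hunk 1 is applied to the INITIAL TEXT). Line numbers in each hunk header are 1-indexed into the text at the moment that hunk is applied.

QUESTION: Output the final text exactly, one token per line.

Hunk 1: at line 2 remove [fxwv] add [jfrf,orez] -> 9 lines: mxuou mze yppj jfrf orez qhx kxlgg pgngs kyjps
Hunk 2: at line 2 remove [yppj,jfrf] add [dzye] -> 8 lines: mxuou mze dzye orez qhx kxlgg pgngs kyjps
Hunk 3: at line 3 remove [qhx] add [ukfyz,kya] -> 9 lines: mxuou mze dzye orez ukfyz kya kxlgg pgngs kyjps
Hunk 4: at line 4 remove [kya] add [zxzyp,eokq,usim] -> 11 lines: mxuou mze dzye orez ukfyz zxzyp eokq usim kxlgg pgngs kyjps
Hunk 5: at line 6 remove [eokq,usim] add [pjm,rrfsw,vxng] -> 12 lines: mxuou mze dzye orez ukfyz zxzyp pjm rrfsw vxng kxlgg pgngs kyjps
Hunk 6: at line 4 remove [ukfyz,zxzyp] add [nhw,hxhnf,pbbyg] -> 13 lines: mxuou mze dzye orez nhw hxhnf pbbyg pjm rrfsw vxng kxlgg pgngs kyjps

Answer: mxuou
mze
dzye
orez
nhw
hxhnf
pbbyg
pjm
rrfsw
vxng
kxlgg
pgngs
kyjps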